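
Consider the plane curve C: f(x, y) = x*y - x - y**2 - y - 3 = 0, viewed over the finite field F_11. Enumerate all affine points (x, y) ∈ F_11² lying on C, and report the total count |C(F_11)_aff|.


Affine F_11-points: {(0, 5), (2, 3), (2, 9), (4, 4), (4, 10), (6, 8), (8, 0), (8, 7), (9, 2), (9, 6)}; count = 10.

For each of the 121 pairs (x, y) ∈ F_11², evaluate f(x, y) mod 11. Record the zeros.
  x = 0: [0↦8, 1↦6, 2↦2, 3↦7, 4↦10, 5↦0, 6↦10, 7↦7, 8↦2, 9↦6, 10↦8]  zeros at y ∈ {5}
  x = 1: [0↦7, 1↦6, 2↦3, 3↦9, 4↦2, 5↦4, 6↦4, 7↦2, 8↦9, 9↦3, 10↦6]  zeros at y ∈ ∅
  x = 2: [0↦6, 1↦6, 2↦4, 3↦0, 4↦5, 5↦8, 6↦9, 7↦8, 8↦5, 9↦0, 10↦4]  zeros at y ∈ {3, 9}
  x = 3: [0↦5, 1↦6, 2↦5, 3↦2, 4↦8, 5↦1, 6↦3, 7↦3, 8↦1, 9↦8, 10↦2]  zeros at y ∈ ∅
  x = 4: [0↦4, 1↦6, 2↦6, 3↦4, 4↦0, 5↦5, 6↦8, 7↦9, 8↦8, 9↦5, 10↦0]  zeros at y ∈ {4, 10}
  x = 5: [0↦3, 1↦6, 2↦7, 3↦6, 4↦3, 5↦9, 6↦2, 7↦4, 8↦4, 9↦2, 10↦9]  zeros at y ∈ ∅
  x = 6: [0↦2, 1↦6, 2↦8, 3↦8, 4↦6, 5↦2, 6↦7, 7↦10, 8↦0, 9↦10, 10↦7]  zeros at y ∈ {8}
  x = 7: [0↦1, 1↦6, 2↦9, 3↦10, 4↦9, 5↦6, 6↦1, 7↦5, 8↦7, 9↦7, 10↦5]  zeros at y ∈ ∅
  x = 8: [0↦0, 1↦6, 2↦10, 3↦1, 4↦1, 5↦10, 6↦6, 7↦0, 8↦3, 9↦4, 10↦3]  zeros at y ∈ {0, 7}
  x = 9: [0↦10, 1↦6, 2↦0, 3↦3, 4↦4, 5↦3, 6↦0, 7↦6, 8↦10, 9↦1, 10↦1]  zeros at y ∈ {2, 6}
  x = 10: [0↦9, 1↦6, 2↦1, 3↦5, 4↦7, 5↦7, 6↦5, 7↦1, 8↦6, 9↦9, 10↦10]  zeros at y ∈ ∅
Collecting zeros: affine points = {(0, 5), (2, 3), (2, 9), (4, 4), (4, 10), (6, 8), (8, 0), (8, 7), (9, 2), (9, 6)}.
Total count |C(F_11)_aff| = 10.


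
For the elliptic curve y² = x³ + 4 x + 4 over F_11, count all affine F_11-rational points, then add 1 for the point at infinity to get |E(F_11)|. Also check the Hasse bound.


Affine points = {(0, 2), (0, 9), (1, 3), (1, 8), (2, 3), (2, 8), (7, 1), (7, 10), (8, 3), (8, 8)}; affine count = 10; |E(F_11)| = 11.

Discriminant check: Δ ∝ 4a³ + 27b² = 4·4³ + 27·4² = 4·64 + 27·16 ≡ 6 (mod 11). Nonzero ⇒ E is nonsingular.
For each x ∈ F_11, compute rhs = x³ + 4·x + 4 mod 11, then count y ∈ F_11 with y² ≡ rhs.
  x = 0: rhs = 4, matching y values: 2, 9 (2 points).
  x = 1: rhs = 9, matching y values: 3, 8 (2 points).
  x = 2: rhs = 9, matching y values: 3, 8 (2 points).
  x = 3: rhs = 10, matching y values: none (0 points).
  x = 4: rhs = 7, matching y values: none (0 points).
  x = 5: rhs = 6, matching y values: none (0 points).
  x = 6: rhs = 2, matching y values: none (0 points).
  x = 7: rhs = 1, matching y values: 1, 10 (2 points).
  x = 8: rhs = 9, matching y values: 3, 8 (2 points).
  x = 9: rhs = 10, matching y values: none (0 points).
  x = 10: rhs = 10, matching y values: none (0 points).
Total affine count: 10.
Full point count |E(F_11)| = 10 + 1 = 11.
Hasse bound: |11 − (11+1)| = |-1| = 1 ≤ 2√11 ≈ 6.6332 ✓.


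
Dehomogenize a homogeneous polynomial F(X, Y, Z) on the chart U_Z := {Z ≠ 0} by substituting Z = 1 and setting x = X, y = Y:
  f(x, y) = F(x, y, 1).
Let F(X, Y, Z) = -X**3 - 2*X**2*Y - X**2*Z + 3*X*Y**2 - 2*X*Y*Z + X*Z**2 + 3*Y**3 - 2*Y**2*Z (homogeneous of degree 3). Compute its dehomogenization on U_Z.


f(x, y) = -x**3 - 2*x**2*y - x**2 + 3*x*y**2 - 2*x*y + x + 3*y**3 - 2*y**2

On U_Z we set Z = 1. Each monomial c·X^i·Y^j·Z^k in F becomes c·x^i·y^j·1^k = c·x^i·y^j.
Substituting Z = 1: F(X, Y, 1) = -x**3 - 2*x**2*y - x**2 + 3*x*y**2 - 2*x*y + x + 3*y**3 - 2*y**2.
Note: deg(f) ≤ deg(F) = 3; strict inequality happens when F is divisible by Z (lost terms).


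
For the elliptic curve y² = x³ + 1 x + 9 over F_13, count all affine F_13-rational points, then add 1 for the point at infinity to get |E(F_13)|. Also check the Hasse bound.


Affine points = {(0, 3), (0, 10), (3, 0), (4, 5), (4, 8), (5, 3), (5, 10), (6, 6), (6, 7), (8, 3), (8, 10), (11, 5), (11, 8)}; affine count = 13; |E(F_13)| = 14.

Discriminant check: Δ ∝ 4a³ + 27b² = 4·1³ + 27·9² = 4·1 + 27·81 ≡ 7 (mod 13). Nonzero ⇒ E is nonsingular.
For each x ∈ F_13, compute rhs = x³ + 1·x + 9 mod 13, then count y ∈ F_13 with y² ≡ rhs.
  x = 0: rhs = 9, matching y values: 3, 10 (2 points).
  x = 1: rhs = 11, matching y values: none (0 points).
  x = 2: rhs = 6, matching y values: none (0 points).
  x = 3: rhs = 0, matching y values: 0 (1 points).
  x = 4: rhs = 12, matching y values: 5, 8 (2 points).
  x = 5: rhs = 9, matching y values: 3, 10 (2 points).
  x = 6: rhs = 10, matching y values: 6, 7 (2 points).
  x = 7: rhs = 8, matching y values: none (0 points).
  x = 8: rhs = 9, matching y values: 3, 10 (2 points).
  x = 9: rhs = 6, matching y values: none (0 points).
  x = 10: rhs = 5, matching y values: none (0 points).
  x = 11: rhs = 12, matching y values: 5, 8 (2 points).
  x = 12: rhs = 7, matching y values: none (0 points).
Total affine count: 13.
Full point count |E(F_13)| = 13 + 1 = 14.
Hasse bound: |14 − (13+1)| = |0| = 0 ≤ 2√13 ≈ 7.2111 ✓.


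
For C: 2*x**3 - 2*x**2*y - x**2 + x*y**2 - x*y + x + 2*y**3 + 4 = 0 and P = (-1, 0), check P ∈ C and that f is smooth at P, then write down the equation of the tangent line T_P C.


Tangent line at P: 9*x - y + 9 = 0.

Step 1: f(-1, 0) = 0, so P lies on C.
Step 2: partial derivatives
  f_x(x, y) = 6*x**2 - 4*x*y - 2*x + y**2 - y + 1, f_y(x, y) = -2*x**2 + 2*x*y - x + 6*y**2.
  f_x(P) = 9, f_y(P) = -1 (gradient nonzero, so P is smooth).
Step 3: tangent line at P: 9·(x − -1) + -1·(y − 0) = 0.
Expanding: 9*x - y + 9 = 0.


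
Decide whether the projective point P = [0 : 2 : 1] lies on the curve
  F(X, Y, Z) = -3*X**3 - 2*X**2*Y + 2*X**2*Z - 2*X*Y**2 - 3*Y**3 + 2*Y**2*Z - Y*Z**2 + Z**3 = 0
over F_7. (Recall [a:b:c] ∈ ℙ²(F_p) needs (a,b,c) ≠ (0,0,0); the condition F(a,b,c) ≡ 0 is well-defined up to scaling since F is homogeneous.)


F(0,2,1) ≡ 4 (mod 7); P is NOT on the curve.

Evaluate F(0, 2, 1) term-by-term (mod 7).
  -3*X**3 ↦ -3·0·1·1 = 0
  -2*X**2*Y ↦ -2·0·2·1 = 0
  2*X**2*Z ↦ 2·0·1·1 = 0
  -2*X*Y**2 ↦ -2·0·4·1 = 0
  -3*Y**3 ↦ -3·1·8·1 = -24
  2*Y**2*Z ↦ 2·1·4·1 = 8
  -Y*Z**2 ↦ -1·1·2·1 = -2
  Z**3 ↦ 1·1·1·1 = 1
Sum: F(0, 2, 1) = (0) + (0) + (0) + (0) + (-24) + (8) + (-2) + (1) = -17.
Reducing mod 7: -17 ≡ 4 (mod 7).
Since F(a, b, c) ≡ 4 ≠ 0 (mod 7), P does NOT lie on the curve.


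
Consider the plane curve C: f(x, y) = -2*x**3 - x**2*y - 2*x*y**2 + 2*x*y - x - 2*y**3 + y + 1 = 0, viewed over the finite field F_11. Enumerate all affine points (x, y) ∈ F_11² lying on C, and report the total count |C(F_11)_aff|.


Affine F_11-points: {(0, 1), (1, 2), (1, 4), (2, 1), (3, 1), (4, 5), (5, 3), (8, 6)}; count = 8.

For each of the 121 pairs (x, y) ∈ F_11², evaluate f(x, y) mod 11. Record the zeros.
  x = 0: [0↦1, 1↦0, 2↦9, 3↦5, 4↦9, 5↦9, 6↦4, 7↦4, 8↦8, 9↦4, 10↦2]  zeros at y ∈ {1}
  x = 1: [0↦9, 1↦7, 2↦0, 3↦9, 4↦0, 5↦5, 6↦1, 7↦9, 8↦6, 9↦2, 10↦7]  zeros at y ∈ {2, 4}
  x = 2: [0↦5, 1↦0, 2↦8, 3↦6, 4↦4, 5↦1, 6↦7, 7↦10, 8↦9, 9↦3, 10↦2]  zeros at y ∈ {1}
  x = 3: [0↦10, 1↦0, 2↦10, 3↦6, 4↦9, 5↦7, 6↦10, 7↦6, 8↦5, 9↦6, 10↦8]  zeros at y ∈ {1}
  x = 4: [0↦1, 1↦6, 2↦5, 3↦8, 4↦3, 5↦0, 6↦9, 7↦7, 8↦4, 9↦10, 10↦2]  zeros at y ∈ {5}
  x = 5: [0↦10, 1↦6, 2↦3, 3↦0, 4↦7, 5↦1, 6↦3, 7↦1, 8↦5, 9↦3, 10↦5]  zeros at y ∈ {3}
  x = 6: [0↦3, 1↦10, 2↦3, 3↦3, 4↦9, 5↦9, 6↦2, 7↦9, 8↦7, 9↦6, 10↦5]  zeros at y ∈ ∅
  x = 7: [0↦1, 1↦6, 2↦4, 3↦5, 4↦8, 5↦1, 6↦5, 7↦8, 8↦9, 9↦7, 10↦1]  zeros at y ∈ ∅
  x = 8: [0↦3, 1↦4, 2↦5, 3↦5, 4↦3, 5↦9, 6↦0, 7↦8, 8↦10, 9↦5, 10↦3]  zeros at y ∈ {6}
  x = 9: [0↦8, 1↦3, 2↦5, 3↦2, 4↦4, 5↦10, 6↦8, 7↦8, 8↦9, 9↦10, 10↦10]  zeros at y ∈ ∅
  x = 10: [0↦4, 1↦2, 2↦3, 3↦6, 4↦10, 5↦3, 6↦6, 7↦7, 8↦5, 9↦10, 10↦10]  zeros at y ∈ ∅
Collecting zeros: affine points = {(0, 1), (1, 2), (1, 4), (2, 1), (3, 1), (4, 5), (5, 3), (8, 6)}.
Total count |C(F_11)_aff| = 8.


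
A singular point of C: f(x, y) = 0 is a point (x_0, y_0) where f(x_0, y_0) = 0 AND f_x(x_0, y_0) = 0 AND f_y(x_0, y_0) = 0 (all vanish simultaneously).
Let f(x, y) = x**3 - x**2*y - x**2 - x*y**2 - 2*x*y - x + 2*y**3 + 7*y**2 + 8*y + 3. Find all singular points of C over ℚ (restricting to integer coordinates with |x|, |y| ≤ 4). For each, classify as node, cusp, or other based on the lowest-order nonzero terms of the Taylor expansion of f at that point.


Singular points: {(0, -1)}; classification: cusp.

Compute partial derivatives:
  f_x = 3*x**2 - 2*x*y - 2*x - y**2 - 2*y - 1.
  f_y = -x**2 - 2*x*y - 2*x + 6*y**2 + 14*y + 8.
Scan x_0 ∈ {−4, ..., 4}. For each x_0, f_y(x_0, y) is a polynomial in y; find its integer roots y ∈ {−4, ..., 4}, then test f_x and f at those candidates.
  x = -4: f_y(-4, y) = 6*y**2 + 22*y; vanishes at y ∈ {0}. (-4, 0): f_x = 55 ≠ 0.
  x = -3: f_y(-3, y) = 6*y**2 + 20*y + 5; no integer root y with |y| ≤ 4.
  x = -2: f_y(-2, y) = 6*y**2 + 18*y + 8; no integer root y with |y| ≤ 4.
  x = -1: f_y(-1, y) = 6*y**2 + 16*y + 9; no integer root y with |y| ≤ 4.
  x = 0: f_y(0, y) = 6*y**2 + 14*y + 8; vanishes at y ∈ {-1}. (0, -1): f_x = 0, f = 0 — SINGULAR.
  x = 1: f_y(1, y) = 6*y**2 + 12*y + 5; no integer root y with |y| ≤ 4.
  x = 2: f_y(2, y) = 6*y**2 + 10*y; vanishes at y ∈ {0}. (2, 0): f_x = 7 ≠ 0.
  x = 3: f_y(3, y) = 6*y**2 + 8*y - 7; no integer root y with |y| ≤ 4.
  x = 4: f_y(4, y) = 6*y**2 + 6*y - 16; no integer root y with |y| ≤ 4.
Only singular point on the grid: (0, -1).
Classify: substitute x = 0 + u, y = -1 + v and expand: f = u**3 - u**2*v - u*v**2 + 2*v**3 + v**2.
No constant or linear terms (consistent with a singular point). Quadratic part: v**2. Cubic part: u**3 - u**2*v - u*v**2 + 2*v**3.
The quadratic part v**2 is a perfect square, so there is a single (double) tangent line v = 0, i.e. y = -1. Restricting the cubic part to that line (v = 0) leaves u**3 ≠ 0, so f is not divisible by v and the branch is v² ≈ -u**3 to lowest order — this is a cusp.
Classification: cusp.


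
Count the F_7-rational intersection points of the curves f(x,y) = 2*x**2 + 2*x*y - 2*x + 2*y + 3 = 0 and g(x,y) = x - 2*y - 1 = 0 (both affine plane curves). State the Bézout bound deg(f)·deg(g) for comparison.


Common zeros: {(4, 5), (6, 6)}; count = 2; Bézout bound = 2.

deg(f) = 2, deg(g) = 1, so Bézout bound = 2.
Scan x ∈ F_7. For each x, list the y ∈ F_7 with f(x, y) ≡ 0 and those with g(x, y) ≡ 0 (mod 7); the common zeros in that column are the intersection.
  x = 0: f ≡ 0 at y ∈ {2}; g ≡ 0 at y ∈ {3}; common: ∅.
  x = 1: f ≡ 0 at y ∈ {1}; g ≡ 0 at y ∈ {0}; common: ∅.
  x = 2: f ≡ 0 at y ∈ {0}; g ≡ 0 at y ∈ {4}; common: ∅.
  x = 3: f ≡ 0 at y ∈ {6}; g ≡ 0 at y ∈ {1}; common: ∅.
  x = 4: f ≡ 0 at y ∈ {5}; g ≡ 0 at y ∈ {5}; common: {5}.
  x = 5: f ≡ 0 at y ∈ {4}; g ≡ 0 at y ∈ {2}; common: ∅.
  x = 6: f ≡ 0 at y ∈ {0, 1, 2, 3, 4, 5, 6}; g ≡ 0 at y ∈ {6}; common: {6}.
Collecting: common zeros = {(4, 5), (6, 6)}, so the count is 2.
Comparison with the Bézout bound: 2 ≤ 2 = deg(f)·deg(g), as expected for curves with no common component (the bound is attained).


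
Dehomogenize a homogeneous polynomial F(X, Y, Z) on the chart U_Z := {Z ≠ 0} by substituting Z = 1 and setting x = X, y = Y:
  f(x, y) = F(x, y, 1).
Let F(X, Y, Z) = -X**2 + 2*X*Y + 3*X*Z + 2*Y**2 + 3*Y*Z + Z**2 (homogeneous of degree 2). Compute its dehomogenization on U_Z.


f(x, y) = -x**2 + 2*x*y + 3*x + 2*y**2 + 3*y + 1

On U_Z we set Z = 1. Each monomial c·X^i·Y^j·Z^k in F becomes c·x^i·y^j·1^k = c·x^i·y^j.
Substituting Z = 1: F(X, Y, 1) = -x**2 + 2*x*y + 3*x + 2*y**2 + 3*y + 1.
Note: deg(f) ≤ deg(F) = 2; strict inequality happens when F is divisible by Z (lost terms).


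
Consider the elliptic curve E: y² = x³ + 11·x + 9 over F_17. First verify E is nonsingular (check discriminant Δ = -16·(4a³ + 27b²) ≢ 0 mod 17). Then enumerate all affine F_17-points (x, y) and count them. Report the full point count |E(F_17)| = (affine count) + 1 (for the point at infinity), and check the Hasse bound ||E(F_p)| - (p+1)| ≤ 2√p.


Affine points = {(0, 3), (0, 14), (1, 2), (1, 15), (3, 1), (3, 16), (4, 7), (4, 10), (5, 6), (5, 11), (6, 6), (6, 11), (7, 2), (7, 15), (9, 2), (9, 15), (11, 4), (11, 13), (12, 4), (12, 13), (14, 0), (15, 8), (15, 9)}; affine count = 23; |E(F_17)| = 24.

Discriminant check: Δ ∝ 4a³ + 27b² = 4·11³ + 27·9² = 4·1331 + 27·81 ≡ 14 (mod 17). Nonzero ⇒ E is nonsingular.
For each x ∈ F_17, compute rhs = x³ + 11·x + 9 mod 17, then count y ∈ F_17 with y² ≡ rhs.
  x = 0: rhs = 9, matching y values: 3, 14 (2 points).
  x = 1: rhs = 4, matching y values: 2, 15 (2 points).
  x = 2: rhs = 5, matching y values: none (0 points).
  x = 3: rhs = 1, matching y values: 1, 16 (2 points).
  x = 4: rhs = 15, matching y values: 7, 10 (2 points).
  x = 5: rhs = 2, matching y values: 6, 11 (2 points).
  x = 6: rhs = 2, matching y values: 6, 11 (2 points).
  x = 7: rhs = 4, matching y values: 2, 15 (2 points).
  x = 8: rhs = 14, matching y values: none (0 points).
  x = 9: rhs = 4, matching y values: 2, 15 (2 points).
  x = 10: rhs = 14, matching y values: none (0 points).
  x = 11: rhs = 16, matching y values: 4, 13 (2 points).
  x = 12: rhs = 16, matching y values: 4, 13 (2 points).
  x = 13: rhs = 3, matching y values: none (0 points).
  x = 14: rhs = 0, matching y values: 0 (1 points).
  x = 15: rhs = 13, matching y values: 8, 9 (2 points).
  x = 16: rhs = 14, matching y values: none (0 points).
Total affine count: 23.
Full point count |E(F_17)| = 23 + 1 = 24.
Hasse bound: |24 − (17+1)| = |6| = 6 ≤ 2√17 ≈ 8.2462 ✓.


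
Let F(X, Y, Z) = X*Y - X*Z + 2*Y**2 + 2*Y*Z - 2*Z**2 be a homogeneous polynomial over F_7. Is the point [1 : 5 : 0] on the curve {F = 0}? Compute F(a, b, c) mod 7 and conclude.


F(1,5,0) ≡ 6 (mod 7); P is NOT on the curve.

Evaluate F(1, 5, 0) term-by-term (mod 7).
  X*Y ↦ 1·1·5·1 = 5
  -X*Z ↦ -1·1·1·0 = 0
  2*Y**2 ↦ 2·1·25·1 = 50
  2*Y*Z ↦ 2·1·5·0 = 0
  -2*Z**2 ↦ -2·1·1·0 = 0
Sum: F(1, 5, 0) = (5) + (0) + (50) + (0) + (0) = 55.
Reducing mod 7: 55 ≡ 6 (mod 7).
Since F(a, b, c) ≡ 6 ≠ 0 (mod 7), P does NOT lie on the curve.


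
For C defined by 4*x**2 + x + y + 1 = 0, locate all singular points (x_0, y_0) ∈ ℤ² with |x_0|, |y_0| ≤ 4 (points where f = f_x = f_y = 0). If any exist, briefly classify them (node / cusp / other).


No singular points in the scanned grid; C is smooth there.

Compute partial derivatives:
  f_x = 8*x + 1.
  f_y = 1.
f_y = 1 is a nonzero constant, so f_y never vanishes: no point (x, y) can satisfy f = f_x = f_y = 0. In particular no (x, y) ∈ {−4, ..., 4}² is singular; the curve is smooth.


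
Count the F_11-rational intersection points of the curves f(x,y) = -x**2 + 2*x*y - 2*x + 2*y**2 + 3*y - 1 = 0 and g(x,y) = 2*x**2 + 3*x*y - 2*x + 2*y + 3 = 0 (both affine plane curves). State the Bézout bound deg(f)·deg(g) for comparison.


Common zeros: {(9, 1)}; count = 1; Bézout bound = 4.

deg(f) = 2, deg(g) = 2, so Bézout bound = 4.
Scan x ∈ F_11. For each x, list the y ∈ F_11 with f(x, y) ≡ 0 and those with g(x, y) ≡ 0 (mod 11); the common zeros in that column are the intersection.
  x = 0: f ≡ 0 at y ∈ ∅; g ≡ 0 at y ∈ {4}; common: ∅.
  x = 1: f ≡ 0 at y ∈ ∅; g ≡ 0 at y ∈ {6}; common: ∅.
  x = 2: f ≡ 0 at y ∈ {1}; g ≡ 0 at y ∈ {6}; common: ∅.
  x = 3: f ≡ 0 at y ∈ {6}; g ≡ 0 at y ∈ ∅; common: ∅.
  x = 4: f ≡ 0 at y ∈ ∅; g ≡ 0 at y ∈ {2}; common: ∅.
  x = 5: f ≡ 0 at y ∈ ∅; g ≡ 0 at y ∈ {2}; common: ∅.
  x = 6: f ≡ 0 at y ∈ {2, 7}; g ≡ 0 at y ∈ {4}; common: ∅.
  x = 7: f ≡ 0 at y ∈ {2, 6}; g ≡ 0 at y ∈ {1}; common: ∅.
  x = 8: f ≡ 0 at y ∈ ∅; g ≡ 0 at y ∈ {7}; common: ∅.
  x = 9: f ≡ 0 at y ∈ {1, 5}; g ≡ 0 at y ∈ {1}; common: {1}.
  x = 10: f ≡ 0 at y ∈ {0, 5}; g ≡ 0 at y ∈ {7}; common: ∅.
Collecting: common zeros = {(9, 1)}, so the count is 1.
Comparison with the Bézout bound: 1 ≤ 4 = deg(f)·deg(g), as expected for curves with no common component (the affine F_11-count falls short of the bound because intersections may lie at infinity, over extension fields, or carry multiplicity).


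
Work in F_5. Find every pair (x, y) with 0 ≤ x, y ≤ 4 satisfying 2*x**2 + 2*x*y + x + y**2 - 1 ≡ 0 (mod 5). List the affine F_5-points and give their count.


Affine F_5-points: {(0, 1), (0, 4), (1, 1), (1, 2), (2, 3), (3, 0), (3, 4), (4, 0), (4, 2)}; count = 9.

For each of the 25 pairs (x, y) ∈ F_5², evaluate f(x, y) mod 5. Record the zeros.
  x = 0: [0↦4, 1↦0, 2↦3, 3↦3, 4↦0]  zeros at y ∈ {1, 4}
  x = 1: [0↦2, 1↦0, 2↦0, 3↦2, 4↦1]  zeros at y ∈ {1, 2}
  x = 2: [0↦4, 1↦4, 2↦1, 3↦0, 4↦1]  zeros at y ∈ {3}
  x = 3: [0↦0, 1↦2, 2↦1, 3↦2, 4↦0]  zeros at y ∈ {0, 4}
  x = 4: [0↦0, 1↦4, 2↦0, 3↦3, 4↦3]  zeros at y ∈ {0, 2}
Collecting zeros: affine points = {(0, 1), (0, 4), (1, 1), (1, 2), (2, 3), (3, 0), (3, 4), (4, 0), (4, 2)}.
Total count |C(F_5)_aff| = 9.


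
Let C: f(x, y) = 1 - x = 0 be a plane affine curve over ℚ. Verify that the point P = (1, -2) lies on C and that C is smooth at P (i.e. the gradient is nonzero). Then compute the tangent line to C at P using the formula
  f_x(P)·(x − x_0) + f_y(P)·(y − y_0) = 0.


Tangent line at P: 1 - x = 0.

Step 1: f(1, -2) = 0, so P lies on C.
Step 2: partial derivatives
  f_x(x, y) = -1, f_y(x, y) = 0.
  f_x(P) = -1, f_y(P) = 0 (gradient nonzero, so P is smooth).
Step 3: tangent line at P: -1·(x − 1) + 0·(y − -2) = 0.
Expanding: 1 - x = 0.


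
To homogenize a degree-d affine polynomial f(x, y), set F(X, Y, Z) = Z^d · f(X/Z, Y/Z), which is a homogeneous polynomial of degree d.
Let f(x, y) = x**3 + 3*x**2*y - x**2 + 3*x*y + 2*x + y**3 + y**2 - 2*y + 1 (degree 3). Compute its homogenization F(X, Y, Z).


F(X, Y, Z) = X**3 + 3*X**2*Y - X**2*Z + 3*X*Y*Z + 2*X*Z**2 + Y**3 + Y**2*Z - 2*Y*Z**2 + Z**3

deg(f) = 3.
Substitute x = X/Z, y = Y/Z into f, then multiply by Z^3.
  monomial 1·x^3·y^0 ↦ 1·X^3·Y^0·Z^0.
  monomial 3·x^2·y^1 ↦ 3·X^2·Y^1·Z^0.
  monomial -1·x^2·y^0 ↦ -1·X^2·Y^0·Z^1.
  monomial 3·x^1·y^1 ↦ 3·X^1·Y^1·Z^1.
  monomial 2·x^1·y^0 ↦ 2·X^1·Y^0·Z^2.
  monomial 1·x^0·y^3 ↦ 1·X^0·Y^3·Z^0.
  monomial 1·x^0·y^2 ↦ 1·X^0·Y^2·Z^1.
  monomial -2·x^0·y^1 ↦ -2·X^0·Y^1·Z^2.
  monomial 1·x^0·y^0 ↦ 1·X^0·Y^0·Z^3.
Collecting: F(X, Y, Z) = X**3 + 3*X**2*Y - X**2*Z + 3*X*Y*Z + 2*X*Z**2 + Y**3 + Y**2*Z - 2*Y*Z**2 + Z**3.


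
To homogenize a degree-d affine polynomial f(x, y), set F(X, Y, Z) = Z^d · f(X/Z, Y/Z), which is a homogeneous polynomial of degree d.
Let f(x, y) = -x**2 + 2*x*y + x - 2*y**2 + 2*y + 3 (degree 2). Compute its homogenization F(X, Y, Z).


F(X, Y, Z) = -X**2 + 2*X*Y + X*Z - 2*Y**2 + 2*Y*Z + 3*Z**2

deg(f) = 2.
Substitute x = X/Z, y = Y/Z into f, then multiply by Z^2.
  monomial -1·x^2·y^0 ↦ -1·X^2·Y^0·Z^0.
  monomial 2·x^1·y^1 ↦ 2·X^1·Y^1·Z^0.
  monomial 1·x^1·y^0 ↦ 1·X^1·Y^0·Z^1.
  monomial -2·x^0·y^2 ↦ -2·X^0·Y^2·Z^0.
  monomial 2·x^0·y^1 ↦ 2·X^0·Y^1·Z^1.
  monomial 3·x^0·y^0 ↦ 3·X^0·Y^0·Z^2.
Collecting: F(X, Y, Z) = -X**2 + 2*X*Y + X*Z - 2*Y**2 + 2*Y*Z + 3*Z**2.


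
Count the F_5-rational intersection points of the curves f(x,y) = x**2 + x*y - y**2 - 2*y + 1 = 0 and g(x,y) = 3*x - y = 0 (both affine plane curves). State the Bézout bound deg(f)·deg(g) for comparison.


Common zeros: {(1, 3)}; count = 1; Bézout bound = 2.

deg(f) = 2, deg(g) = 1, so Bézout bound = 2.
Scan x ∈ F_5. For each x, list the y ∈ F_5 with f(x, y) ≡ 0 and those with g(x, y) ≡ 0 (mod 5); the common zeros in that column are the intersection.
  x = 0: f ≡ 0 at y ∈ ∅; g ≡ 0 at y ∈ {0}; common: ∅.
  x = 1: f ≡ 0 at y ∈ {1, 3}; g ≡ 0 at y ∈ {3}; common: {3}.
  x = 2: f ≡ 0 at y ∈ {0}; g ≡ 0 at y ∈ {1}; common: ∅.
  x = 3: f ≡ 0 at y ∈ {0, 1}; g ≡ 0 at y ∈ {4}; common: ∅.
  x = 4: f ≡ 0 at y ∈ ∅; g ≡ 0 at y ∈ {2}; common: ∅.
Collecting: common zeros = {(1, 3)}, so the count is 1.
Comparison with the Bézout bound: 1 ≤ 2 = deg(f)·deg(g), as expected for curves with no common component (the affine F_5-count falls short of the bound because intersections may lie at infinity, over extension fields, or carry multiplicity).


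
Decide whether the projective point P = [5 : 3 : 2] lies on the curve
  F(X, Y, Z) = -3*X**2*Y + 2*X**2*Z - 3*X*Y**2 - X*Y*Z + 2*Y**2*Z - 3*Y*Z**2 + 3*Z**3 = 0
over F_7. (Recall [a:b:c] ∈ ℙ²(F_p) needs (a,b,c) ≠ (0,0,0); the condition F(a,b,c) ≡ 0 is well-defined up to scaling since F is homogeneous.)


F(5,3,2) ≡ 0 (mod 7); P is on the curve.

Evaluate F(5, 3, 2) term-by-term (mod 7).
  -3*X**2*Y ↦ -3·25·3·1 = -225
  2*X**2*Z ↦ 2·25·1·2 = 100
  -3*X*Y**2 ↦ -3·5·9·1 = -135
  -X*Y*Z ↦ -1·5·3·2 = -30
  2*Y**2*Z ↦ 2·1·9·2 = 36
  -3*Y*Z**2 ↦ -3·1·3·4 = -36
  3*Z**3 ↦ 3·1·1·8 = 24
Sum: F(5, 3, 2) = (-225) + (100) + (-135) + (-30) + (36) + (-36) + (24) = -266.
Reducing mod 7: -266 ≡ 0 (mod 7).
Since F(a, b, c) ≡ 0 (mod 7), P lies on the curve.


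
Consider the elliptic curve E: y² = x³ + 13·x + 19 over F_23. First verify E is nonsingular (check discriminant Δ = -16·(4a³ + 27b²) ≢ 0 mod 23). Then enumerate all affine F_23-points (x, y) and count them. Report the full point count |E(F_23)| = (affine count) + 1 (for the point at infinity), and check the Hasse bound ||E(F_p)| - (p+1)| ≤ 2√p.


Affine points = {(3, 4), (3, 19), (5, 5), (5, 18), (7, 4), (7, 19), (13, 4), (13, 19), (14, 1), (14, 22), (15, 1), (15, 22), (17, 1), (17, 22), (18, 6), (18, 17), (19, 8), (19, 15), (21, 10), (21, 13)}; affine count = 20; |E(F_23)| = 21.

Discriminant check: Δ ∝ 4a³ + 27b² = 4·13³ + 27·19² = 4·2197 + 27·361 ≡ 20 (mod 23). Nonzero ⇒ E is nonsingular.
For each x ∈ F_23, compute rhs = x³ + 13·x + 19 mod 23, then count y ∈ F_23 with y² ≡ rhs.
  x = 0: rhs = 19, matching y values: none (0 points).
  x = 1: rhs = 10, matching y values: none (0 points).
  x = 2: rhs = 7, matching y values: none (0 points).
  x = 3: rhs = 16, matching y values: 4, 19 (2 points).
  x = 4: rhs = 20, matching y values: none (0 points).
  x = 5: rhs = 2, matching y values: 5, 18 (2 points).
  x = 6: rhs = 14, matching y values: none (0 points).
  x = 7: rhs = 16, matching y values: 4, 19 (2 points).
  x = 8: rhs = 14, matching y values: none (0 points).
  x = 9: rhs = 14, matching y values: none (0 points).
  x = 10: rhs = 22, matching y values: none (0 points).
  x = 11: rhs = 21, matching y values: none (0 points).
  x = 12: rhs = 17, matching y values: none (0 points).
  x = 13: rhs = 16, matching y values: 4, 19 (2 points).
  x = 14: rhs = 1, matching y values: 1, 22 (2 points).
  x = 15: rhs = 1, matching y values: 1, 22 (2 points).
  x = 16: rhs = 22, matching y values: none (0 points).
  x = 17: rhs = 1, matching y values: 1, 22 (2 points).
  x = 18: rhs = 13, matching y values: 6, 17 (2 points).
  x = 19: rhs = 18, matching y values: 8, 15 (2 points).
  x = 20: rhs = 22, matching y values: none (0 points).
  x = 21: rhs = 8, matching y values: 10, 13 (2 points).
  x = 22: rhs = 5, matching y values: none (0 points).
Total affine count: 20.
Full point count |E(F_23)| = 20 + 1 = 21.
Hasse bound: |21 − (23+1)| = |-3| = 3 ≤ 2√23 ≈ 9.5917 ✓.


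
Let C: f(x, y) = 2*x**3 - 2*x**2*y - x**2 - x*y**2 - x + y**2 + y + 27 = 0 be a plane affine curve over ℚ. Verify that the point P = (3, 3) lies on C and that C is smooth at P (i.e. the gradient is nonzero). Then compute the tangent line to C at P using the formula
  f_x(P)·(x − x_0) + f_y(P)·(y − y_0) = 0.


Tangent line at P: 2*x - 29*y + 81 = 0.

Step 1: f(3, 3) = 0, so P lies on C.
Step 2: partial derivatives
  f_x(x, y) = 6*x**2 - 4*x*y - 2*x - y**2 - 1, f_y(x, y) = -2*x**2 - 2*x*y + 2*y + 1.
  f_x(P) = 2, f_y(P) = -29 (gradient nonzero, so P is smooth).
Step 3: tangent line at P: 2·(x − 3) + -29·(y − 3) = 0.
Expanding: 2*x - 29*y + 81 = 0.


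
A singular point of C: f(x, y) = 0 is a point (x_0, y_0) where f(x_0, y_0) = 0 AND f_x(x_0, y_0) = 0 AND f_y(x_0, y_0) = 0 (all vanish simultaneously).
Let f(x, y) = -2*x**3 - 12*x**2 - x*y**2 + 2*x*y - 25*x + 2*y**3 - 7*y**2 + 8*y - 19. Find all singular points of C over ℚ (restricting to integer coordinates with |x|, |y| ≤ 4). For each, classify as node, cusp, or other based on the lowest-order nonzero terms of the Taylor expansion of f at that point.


Singular points: {(-2, 1)}; classification: cusp.

Compute partial derivatives:
  f_x = -6*x**2 - 24*x - y**2 + 2*y - 25.
  f_y = -2*x*y + 2*x + 6*y**2 - 14*y + 8.
Scan x_0 ∈ {−4, ..., 4}. For each x_0, f_y(x_0, y) is a polynomial in y; find its integer roots y ∈ {−4, ..., 4}, then test f_x and f at those candidates.
  x = -4: f_y(-4, y) = 6*y**2 - 6*y; vanishes at y ∈ {0, 1}. (-4, 0): f_x = -25 ≠ 0; (-4, 1): f_x = -24 ≠ 0.
  x = -3: f_y(-3, y) = 6*y**2 - 8*y + 2; vanishes at y ∈ {1}. (-3, 1): f_x = -6 ≠ 0.
  x = -2: f_y(-2, y) = 6*y**2 - 10*y + 4; vanishes at y ∈ {1}. (-2, 1): f_x = 0, f = 0 — SINGULAR.
  x = -1: f_y(-1, y) = 6*y**2 - 12*y + 6; vanishes at y ∈ {1}. (-1, 1): f_x = -6 ≠ 0.
  x = 0: f_y(0, y) = 6*y**2 - 14*y + 8; vanishes at y ∈ {1}. (0, 1): f_x = -24 ≠ 0.
  x = 1: f_y(1, y) = 6*y**2 - 16*y + 10; vanishes at y ∈ {1}. (1, 1): f_x = -54 ≠ 0.
  x = 2: f_y(2, y) = 6*y**2 - 18*y + 12; vanishes at y ∈ {1, 2}. (2, 1): f_x = -96 ≠ 0; (2, 2): f_x = -97 ≠ 0.
  x = 3: f_y(3, y) = 6*y**2 - 20*y + 14; vanishes at y ∈ {1}. (3, 1): f_x = -150 ≠ 0.
  x = 4: f_y(4, y) = 6*y**2 - 22*y + 16; vanishes at y ∈ {1}. (4, 1): f_x = -216 ≠ 0.
Only singular point on the grid: (-2, 1).
Classify: substitute x = -2 + u, y = 1 + v and expand: f = -2*u**3 - u*v**2 + 2*v**3 + v**2.
No constant or linear terms (consistent with a singular point). Quadratic part: v**2. Cubic part: -2*u**3 - u*v**2 + 2*v**3.
The quadratic part v**2 is a perfect square, so there is a single (double) tangent line v = 0, i.e. y = 1. Restricting the cubic part to that line (v = 0) leaves -2*u**3 ≠ 0, so f is not divisible by v and the branch is v² ≈ 2*u**3 to lowest order — this is a cusp.
Classification: cusp.


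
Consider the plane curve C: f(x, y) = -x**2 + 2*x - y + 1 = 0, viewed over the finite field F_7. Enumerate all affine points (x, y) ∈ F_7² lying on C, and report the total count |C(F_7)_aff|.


Affine F_7-points: {(0, 1), (1, 2), (2, 1), (3, 5), (4, 0), (5, 0), (6, 5)}; count = 7.

For each of the 49 pairs (x, y) ∈ F_7², evaluate f(x, y) mod 7. Record the zeros.
  x = 0: [0↦1, 1↦0, 2↦6, 3↦5, 4↦4, 5↦3, 6↦2]  zeros at y ∈ {1}
  x = 1: [0↦2, 1↦1, 2↦0, 3↦6, 4↦5, 5↦4, 6↦3]  zeros at y ∈ {2}
  x = 2: [0↦1, 1↦0, 2↦6, 3↦5, 4↦4, 5↦3, 6↦2]  zeros at y ∈ {1}
  x = 3: [0↦5, 1↦4, 2↦3, 3↦2, 4↦1, 5↦0, 6↦6]  zeros at y ∈ {5}
  x = 4: [0↦0, 1↦6, 2↦5, 3↦4, 4↦3, 5↦2, 6↦1]  zeros at y ∈ {0}
  x = 5: [0↦0, 1↦6, 2↦5, 3↦4, 4↦3, 5↦2, 6↦1]  zeros at y ∈ {0}
  x = 6: [0↦5, 1↦4, 2↦3, 3↦2, 4↦1, 5↦0, 6↦6]  zeros at y ∈ {5}
Collecting zeros: affine points = {(0, 1), (1, 2), (2, 1), (3, 5), (4, 0), (5, 0), (6, 5)}.
Total count |C(F_7)_aff| = 7.


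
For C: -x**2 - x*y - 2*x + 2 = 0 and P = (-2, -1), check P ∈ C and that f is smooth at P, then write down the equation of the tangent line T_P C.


Tangent line at P: 3*x + 2*y + 8 = 0.

Step 1: f(-2, -1) = 0, so P lies on C.
Step 2: partial derivatives
  f_x(x, y) = -2*x - y - 2, f_y(x, y) = -x.
  f_x(P) = 3, f_y(P) = 2 (gradient nonzero, so P is smooth).
Step 3: tangent line at P: 3·(x − -2) + 2·(y − -1) = 0.
Expanding: 3*x + 2*y + 8 = 0.


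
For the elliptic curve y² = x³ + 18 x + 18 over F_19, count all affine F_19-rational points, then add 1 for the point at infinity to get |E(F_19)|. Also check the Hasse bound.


Affine points = {(2, 9), (2, 10), (3, 2), (3, 17), (5, 9), (5, 10), (6, 0), (8, 3), (8, 16), (9, 4), (9, 15), (10, 1), (10, 18), (12, 9), (12, 10), (13, 6), (13, 13)}; affine count = 17; |E(F_19)| = 18.

Discriminant check: Δ ∝ 4a³ + 27b² = 4·18³ + 27·18² = 4·5832 + 27·324 ≡ 4 (mod 19). Nonzero ⇒ E is nonsingular.
For each x ∈ F_19, compute rhs = x³ + 18·x + 18 mod 19, then count y ∈ F_19 with y² ≡ rhs.
  x = 0: rhs = 18, matching y values: none (0 points).
  x = 1: rhs = 18, matching y values: none (0 points).
  x = 2: rhs = 5, matching y values: 9, 10 (2 points).
  x = 3: rhs = 4, matching y values: 2, 17 (2 points).
  x = 4: rhs = 2, matching y values: none (0 points).
  x = 5: rhs = 5, matching y values: 9, 10 (2 points).
  x = 6: rhs = 0, matching y values: 0 (1 points).
  x = 7: rhs = 12, matching y values: none (0 points).
  x = 8: rhs = 9, matching y values: 3, 16 (2 points).
  x = 9: rhs = 16, matching y values: 4, 15 (2 points).
  x = 10: rhs = 1, matching y values: 1, 18 (2 points).
  x = 11: rhs = 8, matching y values: none (0 points).
  x = 12: rhs = 5, matching y values: 9, 10 (2 points).
  x = 13: rhs = 17, matching y values: 6, 13 (2 points).
  x = 14: rhs = 12, matching y values: none (0 points).
  x = 15: rhs = 15, matching y values: none (0 points).
  x = 16: rhs = 13, matching y values: none (0 points).
  x = 17: rhs = 12, matching y values: none (0 points).
  x = 18: rhs = 18, matching y values: none (0 points).
Total affine count: 17.
Full point count |E(F_19)| = 17 + 1 = 18.
Hasse bound: |18 − (19+1)| = |-2| = 2 ≤ 2√19 ≈ 8.7178 ✓.


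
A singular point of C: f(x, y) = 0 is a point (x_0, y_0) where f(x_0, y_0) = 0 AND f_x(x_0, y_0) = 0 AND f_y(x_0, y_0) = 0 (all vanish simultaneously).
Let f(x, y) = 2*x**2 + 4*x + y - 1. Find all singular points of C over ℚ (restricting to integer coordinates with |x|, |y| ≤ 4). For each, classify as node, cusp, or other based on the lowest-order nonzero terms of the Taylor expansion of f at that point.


No singular points in the scanned grid; C is smooth there.

Compute partial derivatives:
  f_x = 4*x + 4.
  f_y = 1.
f_y = 1 is a nonzero constant, so f_y never vanishes: no point (x, y) can satisfy f = f_x = f_y = 0. In particular no (x, y) ∈ {−4, ..., 4}² is singular; the curve is smooth.


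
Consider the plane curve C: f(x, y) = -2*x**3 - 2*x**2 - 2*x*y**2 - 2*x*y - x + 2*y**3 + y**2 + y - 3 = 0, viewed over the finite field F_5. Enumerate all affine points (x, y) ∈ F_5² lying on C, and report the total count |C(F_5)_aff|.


Affine F_5-points: {(0, 4), (1, 4), (3, 4)}; count = 3.

For each of the 25 pairs (x, y) ∈ F_5², evaluate f(x, y) mod 5. Record the zeros.
  x = 0: [0↦2, 1↦1, 2↦4, 3↦3, 4↦0]  zeros at y ∈ {4}
  x = 1: [0↦2, 1↦2, 2↦2, 3↦4, 4↦0]  zeros at y ∈ {4}
  x = 2: [0↦1, 1↦2, 2↦4, 3↦4, 4↦4]  zeros at y ∈ ∅
  x = 3: [0↦2, 1↦4, 2↦3, 3↦1, 4↦0]  zeros at y ∈ {4}
  x = 4: [0↦3, 1↦1, 2↦2, 3↦3, 4↦1]  zeros at y ∈ ∅
Collecting zeros: affine points = {(0, 4), (1, 4), (3, 4)}.
Total count |C(F_5)_aff| = 3.


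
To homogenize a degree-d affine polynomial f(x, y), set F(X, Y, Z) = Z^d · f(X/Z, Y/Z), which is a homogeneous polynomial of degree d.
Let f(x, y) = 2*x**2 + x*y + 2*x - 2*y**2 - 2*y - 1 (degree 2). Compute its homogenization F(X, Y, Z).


F(X, Y, Z) = 2*X**2 + X*Y + 2*X*Z - 2*Y**2 - 2*Y*Z - Z**2

deg(f) = 2.
Substitute x = X/Z, y = Y/Z into f, then multiply by Z^2.
  monomial 2·x^2·y^0 ↦ 2·X^2·Y^0·Z^0.
  monomial 1·x^1·y^1 ↦ 1·X^1·Y^1·Z^0.
  monomial 2·x^1·y^0 ↦ 2·X^1·Y^0·Z^1.
  monomial -2·x^0·y^2 ↦ -2·X^0·Y^2·Z^0.
  monomial -2·x^0·y^1 ↦ -2·X^0·Y^1·Z^1.
  monomial -1·x^0·y^0 ↦ -1·X^0·Y^0·Z^2.
Collecting: F(X, Y, Z) = 2*X**2 + X*Y + 2*X*Z - 2*Y**2 - 2*Y*Z - Z**2.


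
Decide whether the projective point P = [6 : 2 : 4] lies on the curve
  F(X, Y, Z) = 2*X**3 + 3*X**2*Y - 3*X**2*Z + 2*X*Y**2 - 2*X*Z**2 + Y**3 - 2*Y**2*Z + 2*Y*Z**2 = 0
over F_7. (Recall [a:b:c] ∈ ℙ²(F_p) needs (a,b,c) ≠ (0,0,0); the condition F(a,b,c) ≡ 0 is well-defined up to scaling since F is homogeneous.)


F(6,2,4) ≡ 0 (mod 7); P is on the curve.

Evaluate F(6, 2, 4) term-by-term (mod 7).
  2*X**3 ↦ 2·216·1·1 = 432
  3*X**2*Y ↦ 3·36·2·1 = 216
  -3*X**2*Z ↦ -3·36·1·4 = -432
  2*X*Y**2 ↦ 2·6·4·1 = 48
  -2*X*Z**2 ↦ -2·6·1·16 = -192
  Y**3 ↦ 1·1·8·1 = 8
  -2*Y**2*Z ↦ -2·1·4·4 = -32
  2*Y*Z**2 ↦ 2·1·2·16 = 64
Sum: F(6, 2, 4) = (432) + (216) + (-432) + (48) + (-192) + (8) + (-32) + (64) = 112.
Reducing mod 7: 112 ≡ 0 (mod 7).
Since F(a, b, c) ≡ 0 (mod 7), P lies on the curve.


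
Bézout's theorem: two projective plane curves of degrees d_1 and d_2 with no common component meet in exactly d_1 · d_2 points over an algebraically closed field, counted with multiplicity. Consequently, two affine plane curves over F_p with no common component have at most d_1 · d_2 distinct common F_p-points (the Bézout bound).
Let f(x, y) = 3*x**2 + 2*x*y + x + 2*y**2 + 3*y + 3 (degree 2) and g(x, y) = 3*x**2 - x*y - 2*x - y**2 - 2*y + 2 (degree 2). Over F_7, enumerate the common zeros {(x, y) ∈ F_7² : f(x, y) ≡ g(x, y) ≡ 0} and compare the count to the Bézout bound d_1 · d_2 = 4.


Common zeros: ∅; count = 0; Bézout bound = 4.

deg(f) = 2, deg(g) = 2, so Bézout bound = 4.
Scan x ∈ F_7. For each x, list the y ∈ F_7 with f(x, y) ≡ 0 and those with g(x, y) ≡ 0 (mod 7); the common zeros in that column are the intersection.
  x = 0: f ≡ 0 at y ∈ ∅; g ≡ 0 at y ∈ ∅; common: ∅.
  x = 1: f ≡ 0 at y ∈ {0, 1}; g ≡ 0 at y ∈ {2}; common: ∅.
  x = 2: f ≡ 0 at y ∈ {3, 4}; g ≡ 0 at y ∈ {5}; common: ∅.
  x = 3: f ≡ 0 at y ∈ ∅; g ≡ 0 at y ∈ ∅; common: ∅.
  x = 4: f ≡ 0 at y ∈ ∅; g ≡ 0 at y ∈ {0, 1}; common: ∅.
  x = 5: f ≡ 0 at y ∈ {1, 3}; g ≡ 0 at y ∈ {2, 5}; common: ∅.
  x = 6: f ≡ 0 at y ∈ ∅; g ≡ 0 at y ∈ {0, 6}; common: ∅.
Collecting: common zeros = ∅, so the count is 0.
Comparison with the Bézout bound: 0 ≤ 4 = deg(f)·deg(g), as expected for curves with no common component (the affine F_7-count falls short of the bound because intersections may lie at infinity, over extension fields, or carry multiplicity).


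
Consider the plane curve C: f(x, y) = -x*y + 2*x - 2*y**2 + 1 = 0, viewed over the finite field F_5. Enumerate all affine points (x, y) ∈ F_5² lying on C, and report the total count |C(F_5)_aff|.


Affine F_5-points: {(1, 1), (2, 0), (2, 4), (3, 3)}; count = 4.

For each of the 25 pairs (x, y) ∈ F_5², evaluate f(x, y) mod 5. Record the zeros.
  x = 0: [0↦1, 1↦4, 2↦3, 3↦3, 4↦4]  zeros at y ∈ ∅
  x = 1: [0↦3, 1↦0, 2↦3, 3↦2, 4↦2]  zeros at y ∈ {1}
  x = 2: [0↦0, 1↦1, 2↦3, 3↦1, 4↦0]  zeros at y ∈ {0, 4}
  x = 3: [0↦2, 1↦2, 2↦3, 3↦0, 4↦3]  zeros at y ∈ {3}
  x = 4: [0↦4, 1↦3, 2↦3, 3↦4, 4↦1]  zeros at y ∈ ∅
Collecting zeros: affine points = {(1, 1), (2, 0), (2, 4), (3, 3)}.
Total count |C(F_5)_aff| = 4.


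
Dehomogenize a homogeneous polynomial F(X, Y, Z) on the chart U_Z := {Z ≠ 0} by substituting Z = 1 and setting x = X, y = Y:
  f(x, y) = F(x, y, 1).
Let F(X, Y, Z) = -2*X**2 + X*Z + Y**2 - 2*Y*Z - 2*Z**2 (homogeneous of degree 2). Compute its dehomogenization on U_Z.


f(x, y) = -2*x**2 + x + y**2 - 2*y - 2

On U_Z we set Z = 1. Each monomial c·X^i·Y^j·Z^k in F becomes c·x^i·y^j·1^k = c·x^i·y^j.
Substituting Z = 1: F(X, Y, 1) = -2*x**2 + x + y**2 - 2*y - 2.
Note: deg(f) ≤ deg(F) = 2; strict inequality happens when F is divisible by Z (lost terms).


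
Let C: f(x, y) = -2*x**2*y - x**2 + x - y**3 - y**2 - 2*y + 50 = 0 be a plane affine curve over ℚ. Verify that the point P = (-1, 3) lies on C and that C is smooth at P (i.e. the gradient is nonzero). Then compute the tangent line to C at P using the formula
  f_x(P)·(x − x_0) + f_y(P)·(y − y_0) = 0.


Tangent line at P: 15*x - 37*y + 126 = 0.

Step 1: f(-1, 3) = 0, so P lies on C.
Step 2: partial derivatives
  f_x(x, y) = -4*x*y - 2*x + 1, f_y(x, y) = -2*x**2 - 3*y**2 - 2*y - 2.
  f_x(P) = 15, f_y(P) = -37 (gradient nonzero, so P is smooth).
Step 3: tangent line at P: 15·(x − -1) + -37·(y − 3) = 0.
Expanding: 15*x - 37*y + 126 = 0.


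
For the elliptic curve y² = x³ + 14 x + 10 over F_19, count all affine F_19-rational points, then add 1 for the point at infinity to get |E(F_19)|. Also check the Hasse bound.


Affine points = {(1, 5), (1, 14), (4, 4), (4, 15), (6, 5), (6, 14), (8, 8), (8, 11), (12, 5), (12, 14), (14, 9), (14, 10), (15, 2), (15, 17), (16, 6), (16, 13)}; affine count = 16; |E(F_19)| = 17.

Discriminant check: Δ ∝ 4a³ + 27b² = 4·14³ + 27·10² = 4·2744 + 27·100 ≡ 15 (mod 19). Nonzero ⇒ E is nonsingular.
For each x ∈ F_19, compute rhs = x³ + 14·x + 10 mod 19, then count y ∈ F_19 with y² ≡ rhs.
  x = 0: rhs = 10, matching y values: none (0 points).
  x = 1: rhs = 6, matching y values: 5, 14 (2 points).
  x = 2: rhs = 8, matching y values: none (0 points).
  x = 3: rhs = 3, matching y values: none (0 points).
  x = 4: rhs = 16, matching y values: 4, 15 (2 points).
  x = 5: rhs = 15, matching y values: none (0 points).
  x = 6: rhs = 6, matching y values: 5, 14 (2 points).
  x = 7: rhs = 14, matching y values: none (0 points).
  x = 8: rhs = 7, matching y values: 8, 11 (2 points).
  x = 9: rhs = 10, matching y values: none (0 points).
  x = 10: rhs = 10, matching y values: none (0 points).
  x = 11: rhs = 13, matching y values: none (0 points).
  x = 12: rhs = 6, matching y values: 5, 14 (2 points).
  x = 13: rhs = 14, matching y values: none (0 points).
  x = 14: rhs = 5, matching y values: 9, 10 (2 points).
  x = 15: rhs = 4, matching y values: 2, 17 (2 points).
  x = 16: rhs = 17, matching y values: 6, 13 (2 points).
  x = 17: rhs = 12, matching y values: none (0 points).
  x = 18: rhs = 14, matching y values: none (0 points).
Total affine count: 16.
Full point count |E(F_19)| = 16 + 1 = 17.
Hasse bound: |17 − (19+1)| = |-3| = 3 ≤ 2√19 ≈ 8.7178 ✓.


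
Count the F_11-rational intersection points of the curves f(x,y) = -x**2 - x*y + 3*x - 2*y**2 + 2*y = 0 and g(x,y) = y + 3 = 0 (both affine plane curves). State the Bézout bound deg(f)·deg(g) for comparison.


Common zeros: ∅; count = 0; Bézout bound = 2.

deg(f) = 2, deg(g) = 1, so Bézout bound = 2.
Scan x ∈ F_11. For each x, list the y ∈ F_11 with f(x, y) ≡ 0 and those with g(x, y) ≡ 0 (mod 11); the common zeros in that column are the intersection.
  x = 0: f ≡ 0 at y ∈ {0, 1}; g ≡ 0 at y ∈ {8}; common: ∅.
  x = 1: f ≡ 0 at y ∈ ∅; g ≡ 0 at y ∈ {8}; common: ∅.
  x = 2: f ≡ 0 at y ∈ {1, 10}; g ≡ 0 at y ∈ {8}; common: ∅.
  x = 3: f ≡ 0 at y ∈ {0, 5}; g ≡ 0 at y ∈ {8}; common: ∅.
  x = 4: f ≡ 0 at y ∈ {4, 6}; g ≡ 0 at y ∈ {8}; common: ∅.
  x = 5: f ≡ 0 at y ∈ ∅; g ≡ 0 at y ∈ {8}; common: ∅.
  x = 6: f ≡ 0 at y ∈ {4, 5}; g ≡ 0 at y ∈ {8}; common: ∅.
  x = 7: f ≡ 0 at y ∈ ∅; g ≡ 0 at y ∈ {8}; common: ∅.
  x = 8: f ≡ 0 at y ∈ ∅; g ≡ 0 at y ∈ {8}; common: ∅.
  x = 9: f ≡ 0 at y ∈ ∅; g ≡ 0 at y ∈ {8}; common: ∅.
  x = 10: f ≡ 0 at y ∈ ∅; g ≡ 0 at y ∈ {8}; common: ∅.
Collecting: common zeros = ∅, so the count is 0.
Comparison with the Bézout bound: 0 ≤ 2 = deg(f)·deg(g), as expected for curves with no common component (the affine F_11-count falls short of the bound because intersections may lie at infinity, over extension fields, or carry multiplicity).


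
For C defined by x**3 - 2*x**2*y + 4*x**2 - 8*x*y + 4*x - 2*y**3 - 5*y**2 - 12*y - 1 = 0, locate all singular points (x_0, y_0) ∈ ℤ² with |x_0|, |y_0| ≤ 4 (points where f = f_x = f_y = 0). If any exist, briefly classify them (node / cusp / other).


Singular points: {(-2, -1)}; classification: cusp.

Compute partial derivatives:
  f_x = 3*x**2 - 4*x*y + 8*x - 8*y + 4.
  f_y = -2*x**2 - 8*x - 6*y**2 - 10*y - 12.
Scan x_0 ∈ {−4, ..., 4}. For each x_0, f_y(x_0, y) is a polynomial in y; find its integer roots y ∈ {−4, ..., 4}, then test f_x and f at those candidates.
  x = -4: f_y(-4, y) = -6*y**2 - 10*y - 12; no integer root y with |y| ≤ 4.
  x = -3: f_y(-3, y) = -6*y**2 - 10*y - 6; no integer root y with |y| ≤ 4.
  x = -2: f_y(-2, y) = -6*y**2 - 10*y - 4; vanishes at y ∈ {-1}. (-2, -1): f_x = 0, f = 0 — SINGULAR.
  x = -1: f_y(-1, y) = -6*y**2 - 10*y - 6; no integer root y with |y| ≤ 4.
  x = 0: f_y(0, y) = -6*y**2 - 10*y - 12; no integer root y with |y| ≤ 4.
  x = 1: f_y(1, y) = -6*y**2 - 10*y - 22; no integer root y with |y| ≤ 4.
  x = 2: f_y(2, y) = -6*y**2 - 10*y - 36; no integer root y with |y| ≤ 4.
  x = 3: f_y(3, y) = -6*y**2 - 10*y - 54; no integer root y with |y| ≤ 4.
  x = 4: f_y(4, y) = -6*y**2 - 10*y - 76; no integer root y with |y| ≤ 4.
Only singular point on the grid: (-2, -1).
Classify: substitute x = -2 + u, y = -1 + v and expand: f = u**3 - 2*u**2*v - 2*v**3 + v**2.
No constant or linear terms (consistent with a singular point). Quadratic part: v**2. Cubic part: u**3 - 2*u**2*v - 2*v**3.
The quadratic part v**2 is a perfect square, so there is a single (double) tangent line v = 0, i.e. y = -1. Restricting the cubic part to that line (v = 0) leaves u**3 ≠ 0, so f is not divisible by v and the branch is v² ≈ -u**3 to lowest order — this is a cusp.
Classification: cusp.
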